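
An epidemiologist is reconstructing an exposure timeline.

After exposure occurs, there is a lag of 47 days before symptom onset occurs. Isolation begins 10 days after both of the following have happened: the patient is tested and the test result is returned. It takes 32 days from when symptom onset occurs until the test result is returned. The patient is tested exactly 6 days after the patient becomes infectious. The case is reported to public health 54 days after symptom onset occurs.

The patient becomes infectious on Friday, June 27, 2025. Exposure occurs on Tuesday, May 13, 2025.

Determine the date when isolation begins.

Sunday, August 10, 2025

The patient becomes infectious: Jun 27, 2025.
The patient is tested: Jun 27, 2025 + 6 days = Jul 3, 2025.
Exposure occurs: May 13, 2025.
Symptom onset occurs: May 13, 2025 + 47 days = Jun 29, 2025.
The test result is returned: Jun 29, 2025 + 32 days = Jul 31, 2025.
Both prerequisites met — the patient is tested (Jul 3, 2025), the test result is returned (Jul 31, 2025); the later is Jul 31, 2025.
Isolation begins: Jul 31, 2025 + 10 days = Aug 10, 2025.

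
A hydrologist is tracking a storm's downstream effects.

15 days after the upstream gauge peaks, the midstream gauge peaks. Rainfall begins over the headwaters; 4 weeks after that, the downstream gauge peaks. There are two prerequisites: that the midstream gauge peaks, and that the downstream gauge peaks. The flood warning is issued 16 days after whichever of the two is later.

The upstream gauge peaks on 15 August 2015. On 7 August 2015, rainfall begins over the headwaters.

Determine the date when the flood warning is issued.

The upstream gauge peaks: Aug 15, 2015.
The midstream gauge peaks: Aug 15, 2015 + 15 days = Aug 30, 2015.
Rainfall begins over the headwaters: Aug 7, 2015.
The downstream gauge peaks: Aug 7, 2015 + 4 weeks = Sep 4, 2015.
Both prerequisites met — the midstream gauge peaks (Aug 30, 2015), the downstream gauge peaks (Sep 4, 2015); the later is Sep 4, 2015.
The flood warning is issued: Sep 4, 2015 + 16 days = Sep 20, 2015.

20 September 2015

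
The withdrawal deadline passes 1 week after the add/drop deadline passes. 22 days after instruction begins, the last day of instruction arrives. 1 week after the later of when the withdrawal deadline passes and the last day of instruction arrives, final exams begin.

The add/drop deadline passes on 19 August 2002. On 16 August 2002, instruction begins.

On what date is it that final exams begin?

The add/drop deadline passes: Aug 19, 2002.
The withdrawal deadline passes: Aug 19, 2002 + 1 week = Aug 26, 2002.
Instruction begins: Aug 16, 2002.
The last day of instruction arrives: Aug 16, 2002 + 22 days = Sep 7, 2002.
Both prerequisites met — the withdrawal deadline passes (Aug 26, 2002), the last day of instruction arrives (Sep 7, 2002); the later is Sep 7, 2002.
Final exams begin: Sep 7, 2002 + 1 week = Sep 14, 2002.

14 September 2002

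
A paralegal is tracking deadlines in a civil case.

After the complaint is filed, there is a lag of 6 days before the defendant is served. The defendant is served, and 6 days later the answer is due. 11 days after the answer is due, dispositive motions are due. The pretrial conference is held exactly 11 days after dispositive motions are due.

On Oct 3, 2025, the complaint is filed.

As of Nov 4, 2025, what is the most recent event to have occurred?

Dispositive motions are due

The complaint is filed: Oct 3, 2025.
The defendant is served: Oct 3, 2025 + 6 days = Oct 9, 2025.
The answer is due: Oct 9, 2025 + 6 days = Oct 15, 2025.
Dispositive motions are due: Oct 15, 2025 + 11 days = Oct 26, 2025.
The pretrial conference is held: Oct 26, 2025 + 11 days = Nov 6, 2025.
Nov 4, 2025 falls between when dispositive motions are due (Oct 26, 2025) and when the pretrial conference is held (Nov 6, 2025).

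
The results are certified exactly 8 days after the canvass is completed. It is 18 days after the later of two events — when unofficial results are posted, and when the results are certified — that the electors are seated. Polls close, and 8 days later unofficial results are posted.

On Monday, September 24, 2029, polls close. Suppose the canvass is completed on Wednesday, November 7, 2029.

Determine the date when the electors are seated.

Monday, December 3, 2029

Polls close: Sep 24, 2029.
Unofficial results are posted: Sep 24, 2029 + 8 days = Oct 2, 2029.
The canvass is completed: Nov 7, 2029.
The results are certified: Nov 7, 2029 + 8 days = Nov 15, 2029.
Both prerequisites met — unofficial results are posted (Oct 2, 2029), the results are certified (Nov 15, 2029); the later is Nov 15, 2029.
The electors are seated: Nov 15, 2029 + 18 days = Dec 3, 2029.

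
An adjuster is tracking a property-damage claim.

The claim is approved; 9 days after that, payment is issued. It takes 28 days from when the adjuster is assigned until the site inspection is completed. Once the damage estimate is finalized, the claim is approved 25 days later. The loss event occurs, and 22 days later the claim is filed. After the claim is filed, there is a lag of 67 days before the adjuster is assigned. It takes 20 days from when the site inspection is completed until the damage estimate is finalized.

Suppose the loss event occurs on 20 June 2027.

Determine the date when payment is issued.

8 December 2027

The loss event occurs: Jun 20, 2027.
The claim is filed: Jun 20, 2027 + 22 days = Jul 12, 2027.
The adjuster is assigned: Jul 12, 2027 + 67 days = Sep 17, 2027.
The site inspection is completed: Sep 17, 2027 + 28 days = Oct 15, 2027.
The damage estimate is finalized: Oct 15, 2027 + 20 days = Nov 4, 2027.
The claim is approved: Nov 4, 2027 + 25 days = Nov 29, 2027.
Payment is issued: Nov 29, 2027 + 9 days = Dec 8, 2027.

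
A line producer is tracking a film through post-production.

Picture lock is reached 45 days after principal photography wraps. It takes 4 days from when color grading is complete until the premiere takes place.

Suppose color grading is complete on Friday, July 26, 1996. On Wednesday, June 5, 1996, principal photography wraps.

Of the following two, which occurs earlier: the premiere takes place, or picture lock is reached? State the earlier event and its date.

Picture lock is reached — Saturday, July 20, 1996

Color grading is complete: Jul 26, 1996.
The premiere takes place: Jul 26, 1996 + 4 days = Jul 30, 1996.
Principal photography wraps: Jun 5, 1996.
Picture lock is reached: Jun 5, 1996 + 45 days = Jul 20, 1996.
Comparing: the premiere takes place on Jul 30, 1996 vs picture lock is reached on Jul 20, 1996. Earlier: picture lock is reached.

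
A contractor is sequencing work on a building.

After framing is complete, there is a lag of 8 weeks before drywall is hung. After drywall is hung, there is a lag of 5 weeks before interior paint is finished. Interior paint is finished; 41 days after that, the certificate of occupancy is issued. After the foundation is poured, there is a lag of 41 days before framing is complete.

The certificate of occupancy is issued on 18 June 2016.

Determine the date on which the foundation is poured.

28 December 2015

The certificate of occupancy is issued: Jun 18, 2016.
Interior paint is finished: Jun 18, 2016 − 41 days = May 8, 2016.
Drywall is hung: May 8, 2016 − 5 weeks = Apr 3, 2016.
Framing is complete: Apr 3, 2016 − 8 weeks = Feb 7, 2016.
The foundation is poured: Feb 7, 2016 − 41 days = Dec 28, 2015.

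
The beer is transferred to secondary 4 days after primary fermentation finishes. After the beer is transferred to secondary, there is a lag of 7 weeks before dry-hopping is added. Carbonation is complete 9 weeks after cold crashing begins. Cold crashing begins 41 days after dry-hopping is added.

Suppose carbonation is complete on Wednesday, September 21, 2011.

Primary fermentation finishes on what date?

Carbonation is complete: Sep 21, 2011.
Cold crashing begins: Sep 21, 2011 − 9 weeks = Jul 20, 2011.
Dry-hopping is added: Jul 20, 2011 − 41 days = Jun 9, 2011.
The beer is transferred to secondary: Jun 9, 2011 − 7 weeks = Apr 21, 2011.
Primary fermentation finishes: Apr 21, 2011 − 4 days = Apr 17, 2011.

Sunday, April 17, 2011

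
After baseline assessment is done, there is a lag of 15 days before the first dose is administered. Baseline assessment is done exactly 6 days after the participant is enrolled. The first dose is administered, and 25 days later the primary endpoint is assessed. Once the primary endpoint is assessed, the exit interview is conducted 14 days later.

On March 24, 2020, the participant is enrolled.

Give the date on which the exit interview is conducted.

The participant is enrolled: Mar 24, 2020.
Baseline assessment is done: Mar 24, 2020 + 6 days = Mar 30, 2020.
The first dose is administered: Mar 30, 2020 + 15 days = Apr 14, 2020.
The primary endpoint is assessed: Apr 14, 2020 + 25 days = May 9, 2020.
The exit interview is conducted: May 9, 2020 + 14 days = May 23, 2020.

May 23, 2020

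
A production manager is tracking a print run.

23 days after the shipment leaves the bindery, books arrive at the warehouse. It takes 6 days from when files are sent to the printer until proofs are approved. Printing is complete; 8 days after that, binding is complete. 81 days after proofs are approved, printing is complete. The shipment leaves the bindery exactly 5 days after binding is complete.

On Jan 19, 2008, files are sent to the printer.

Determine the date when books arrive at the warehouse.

May 21, 2008

Files are sent to the printer: Jan 19, 2008.
Proofs are approved: Jan 19, 2008 + 6 days = Jan 25, 2008.
Printing is complete: Jan 25, 2008 + 81 days = Apr 15, 2008.
Binding is complete: Apr 15, 2008 + 8 days = Apr 23, 2008.
The shipment leaves the bindery: Apr 23, 2008 + 5 days = Apr 28, 2008.
Books arrive at the warehouse: Apr 28, 2008 + 23 days = May 21, 2008.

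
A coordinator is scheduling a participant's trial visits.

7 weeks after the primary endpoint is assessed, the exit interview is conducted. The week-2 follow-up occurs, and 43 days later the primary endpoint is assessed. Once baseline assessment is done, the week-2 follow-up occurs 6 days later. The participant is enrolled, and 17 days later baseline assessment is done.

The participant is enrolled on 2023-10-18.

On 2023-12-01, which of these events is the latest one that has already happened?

The participant is enrolled: Oct 18, 2023.
Baseline assessment is done: Oct 18, 2023 + 17 days = Nov 4, 2023.
The week-2 follow-up occurs: Nov 4, 2023 + 6 days = Nov 10, 2023.
The primary endpoint is assessed: Nov 10, 2023 + 43 days = Dec 23, 2023.
The exit interview is conducted: Dec 23, 2023 + 7 weeks = Feb 10, 2024.
Dec 1, 2023 falls between when the week-2 follow-up occurs (Nov 10, 2023) and when the primary endpoint is assessed (Dec 23, 2023).

The week-2 follow-up occurs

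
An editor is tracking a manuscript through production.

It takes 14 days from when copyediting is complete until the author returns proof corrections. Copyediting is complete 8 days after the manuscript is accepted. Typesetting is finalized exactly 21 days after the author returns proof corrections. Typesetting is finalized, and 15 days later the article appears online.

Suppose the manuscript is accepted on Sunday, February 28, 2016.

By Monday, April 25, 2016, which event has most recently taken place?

The manuscript is accepted: Feb 28, 2016.
Copyediting is complete: Feb 28, 2016 + 8 days = Mar 7, 2016.
The author returns proof corrections: Mar 7, 2016 + 14 days = Mar 21, 2016.
Typesetting is finalized: Mar 21, 2016 + 21 days = Apr 11, 2016.
The article appears online: Apr 11, 2016 + 15 days = Apr 26, 2016.
Apr 25, 2016 falls between when typesetting is finalized (Apr 11, 2016) and when the article appears online (Apr 26, 2016).

Typesetting is finalized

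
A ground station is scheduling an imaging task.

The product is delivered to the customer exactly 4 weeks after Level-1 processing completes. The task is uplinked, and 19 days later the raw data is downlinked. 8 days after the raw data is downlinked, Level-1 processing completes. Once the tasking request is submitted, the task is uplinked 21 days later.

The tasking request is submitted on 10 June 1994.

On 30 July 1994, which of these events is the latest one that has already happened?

The tasking request is submitted: Jun 10, 1994.
The task is uplinked: Jun 10, 1994 + 21 days = Jul 1, 1994.
The raw data is downlinked: Jul 1, 1994 + 19 days = Jul 20, 1994.
Level-1 processing completes: Jul 20, 1994 + 8 days = Jul 28, 1994.
The product is delivered to the customer: Jul 28, 1994 + 4 weeks = Aug 25, 1994.
Jul 30, 1994 falls between when Level-1 processing completes (Jul 28, 1994) and when the product is delivered to the customer (Aug 25, 1994).

Level-1 processing completes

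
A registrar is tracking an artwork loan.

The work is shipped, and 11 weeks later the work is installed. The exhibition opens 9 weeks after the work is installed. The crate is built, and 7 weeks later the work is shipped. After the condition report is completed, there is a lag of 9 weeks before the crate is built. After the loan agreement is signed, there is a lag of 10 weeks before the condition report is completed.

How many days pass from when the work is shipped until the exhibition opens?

140 days

Causal path: the work is shipped → the work is installed → the exhibition opens.
Total delay along the path: 11 + 9 weeks = 20 weeks = 140 days.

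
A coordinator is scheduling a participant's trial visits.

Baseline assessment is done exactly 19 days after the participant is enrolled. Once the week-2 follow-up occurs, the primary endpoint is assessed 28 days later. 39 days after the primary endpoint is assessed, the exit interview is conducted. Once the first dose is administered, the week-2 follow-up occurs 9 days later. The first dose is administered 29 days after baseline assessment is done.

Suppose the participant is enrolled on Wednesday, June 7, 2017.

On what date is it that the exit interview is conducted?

The participant is enrolled: Jun 7, 2017.
Baseline assessment is done: Jun 7, 2017 + 19 days = Jun 26, 2017.
The first dose is administered: Jun 26, 2017 + 29 days = Jul 25, 2017.
The week-2 follow-up occurs: Jul 25, 2017 + 9 days = Aug 3, 2017.
The primary endpoint is assessed: Aug 3, 2017 + 28 days = Aug 31, 2017.
The exit interview is conducted: Aug 31, 2017 + 39 days = Oct 9, 2017.

Monday, October 9, 2017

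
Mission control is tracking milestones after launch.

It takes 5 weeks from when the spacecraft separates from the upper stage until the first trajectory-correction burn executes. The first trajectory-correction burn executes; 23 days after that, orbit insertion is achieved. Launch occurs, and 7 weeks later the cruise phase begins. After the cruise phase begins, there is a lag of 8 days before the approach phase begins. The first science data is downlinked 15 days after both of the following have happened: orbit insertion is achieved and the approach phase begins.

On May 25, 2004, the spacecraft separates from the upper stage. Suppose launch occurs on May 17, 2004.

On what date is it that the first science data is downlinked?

Aug 6, 2004

The spacecraft separates from the upper stage: May 25, 2004.
The first trajectory-correction burn executes: May 25, 2004 + 5 weeks = Jun 29, 2004.
Orbit insertion is achieved: Jun 29, 2004 + 23 days = Jul 22, 2004.
Launch occurs: May 17, 2004.
The cruise phase begins: May 17, 2004 + 7 weeks = Jul 5, 2004.
The approach phase begins: Jul 5, 2004 + 8 days = Jul 13, 2004.
Both prerequisites met — orbit insertion is achieved (Jul 22, 2004), the approach phase begins (Jul 13, 2004); the later is Jul 22, 2004.
The first science data is downlinked: Jul 22, 2004 + 15 days = Aug 6, 2004.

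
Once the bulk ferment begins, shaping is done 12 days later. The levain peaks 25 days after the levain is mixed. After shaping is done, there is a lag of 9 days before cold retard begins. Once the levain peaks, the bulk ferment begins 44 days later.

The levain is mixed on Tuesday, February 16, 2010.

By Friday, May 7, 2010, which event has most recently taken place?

The levain is mixed: Feb 16, 2010.
The levain peaks: Feb 16, 2010 + 25 days = Mar 13, 2010.
The bulk ferment begins: Mar 13, 2010 + 44 days = Apr 26, 2010.
Shaping is done: Apr 26, 2010 + 12 days = May 8, 2010.
Cold retard begins: May 8, 2010 + 9 days = May 17, 2010.
May 7, 2010 falls between when the bulk ferment begins (Apr 26, 2010) and when shaping is done (May 8, 2010).

The bulk ferment begins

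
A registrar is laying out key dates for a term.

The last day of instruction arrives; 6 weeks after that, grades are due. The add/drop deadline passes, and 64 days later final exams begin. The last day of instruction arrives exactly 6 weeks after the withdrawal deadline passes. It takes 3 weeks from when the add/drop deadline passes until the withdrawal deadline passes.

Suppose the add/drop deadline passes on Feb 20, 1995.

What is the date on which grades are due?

The add/drop deadline passes: Feb 20, 1995.
The withdrawal deadline passes: Feb 20, 1995 + 3 weeks = Mar 13, 1995.
The last day of instruction arrives: Mar 13, 1995 + 6 weeks = Apr 24, 1995.
Grades are due: Apr 24, 1995 + 6 weeks = Jun 5, 1995.

Jun 5, 1995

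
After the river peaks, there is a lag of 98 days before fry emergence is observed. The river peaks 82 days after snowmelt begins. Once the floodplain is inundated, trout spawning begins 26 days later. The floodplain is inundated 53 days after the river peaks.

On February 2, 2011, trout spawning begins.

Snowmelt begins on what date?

August 25, 2010

Trout spawning begins: Feb 2, 2011.
The floodplain is inundated: Feb 2, 2011 − 26 days = Jan 7, 2011.
The river peaks: Jan 7, 2011 − 53 days = Nov 15, 2010.
Snowmelt begins: Nov 15, 2010 − 82 days = Aug 25, 2010.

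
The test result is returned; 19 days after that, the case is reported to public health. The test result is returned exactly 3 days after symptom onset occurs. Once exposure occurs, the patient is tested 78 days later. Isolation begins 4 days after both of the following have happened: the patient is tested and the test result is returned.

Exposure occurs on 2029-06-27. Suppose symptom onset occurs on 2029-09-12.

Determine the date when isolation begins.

2029-09-19

Exposure occurs: Jun 27, 2029.
The patient is tested: Jun 27, 2029 + 78 days = Sep 13, 2029.
Symptom onset occurs: Sep 12, 2029.
The test result is returned: Sep 12, 2029 + 3 days = Sep 15, 2029.
Both prerequisites met — the patient is tested (Sep 13, 2029), the test result is returned (Sep 15, 2029); the later is Sep 15, 2029.
Isolation begins: Sep 15, 2029 + 4 days = Sep 19, 2029.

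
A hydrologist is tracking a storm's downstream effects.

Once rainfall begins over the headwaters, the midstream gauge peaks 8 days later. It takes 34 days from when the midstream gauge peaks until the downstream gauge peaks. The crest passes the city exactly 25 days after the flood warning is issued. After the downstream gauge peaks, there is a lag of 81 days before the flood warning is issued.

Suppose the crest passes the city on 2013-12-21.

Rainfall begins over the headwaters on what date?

2013-07-26

The crest passes the city: Dec 21, 2013.
The flood warning is issued: Dec 21, 2013 − 25 days = Nov 26, 2013.
The downstream gauge peaks: Nov 26, 2013 − 81 days = Sep 6, 2013.
The midstream gauge peaks: Sep 6, 2013 − 34 days = Aug 3, 2013.
Rainfall begins over the headwaters: Aug 3, 2013 − 8 days = Jul 26, 2013.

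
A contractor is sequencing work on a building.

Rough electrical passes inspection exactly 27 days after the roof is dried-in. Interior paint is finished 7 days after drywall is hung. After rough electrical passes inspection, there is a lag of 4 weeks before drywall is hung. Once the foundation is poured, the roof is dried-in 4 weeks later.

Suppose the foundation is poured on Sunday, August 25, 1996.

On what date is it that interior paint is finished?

Saturday, November 23, 1996

The foundation is poured: Aug 25, 1996.
The roof is dried-in: Aug 25, 1996 + 4 weeks = Sep 22, 1996.
Rough electrical passes inspection: Sep 22, 1996 + 27 days = Oct 19, 1996.
Drywall is hung: Oct 19, 1996 + 4 weeks = Nov 16, 1996.
Interior paint is finished: Nov 16, 1996 + 7 days = Nov 23, 1996.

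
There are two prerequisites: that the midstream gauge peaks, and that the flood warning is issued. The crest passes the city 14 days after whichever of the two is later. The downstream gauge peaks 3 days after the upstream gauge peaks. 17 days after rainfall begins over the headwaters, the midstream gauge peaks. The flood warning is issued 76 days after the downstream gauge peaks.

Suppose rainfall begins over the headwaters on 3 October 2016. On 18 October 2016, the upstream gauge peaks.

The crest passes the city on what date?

Rainfall begins over the headwaters: Oct 3, 2016.
The midstream gauge peaks: Oct 3, 2016 + 17 days = Oct 20, 2016.
The upstream gauge peaks: Oct 18, 2016.
The downstream gauge peaks: Oct 18, 2016 + 3 days = Oct 21, 2016.
The flood warning is issued: Oct 21, 2016 + 76 days = Jan 5, 2017.
Both prerequisites met — the midstream gauge peaks (Oct 20, 2016), the flood warning is issued (Jan 5, 2017); the later is Jan 5, 2017.
The crest passes the city: Jan 5, 2017 + 14 days = Jan 19, 2017.

19 January 2017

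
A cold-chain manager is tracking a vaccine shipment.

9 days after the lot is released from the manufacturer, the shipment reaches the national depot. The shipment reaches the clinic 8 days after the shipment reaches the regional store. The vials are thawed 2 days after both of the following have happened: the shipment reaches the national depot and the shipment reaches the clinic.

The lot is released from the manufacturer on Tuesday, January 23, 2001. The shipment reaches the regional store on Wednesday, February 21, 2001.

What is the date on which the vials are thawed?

The lot is released from the manufacturer: Jan 23, 2001.
The shipment reaches the national depot: Jan 23, 2001 + 9 days = Feb 1, 2001.
The shipment reaches the regional store: Feb 21, 2001.
The shipment reaches the clinic: Feb 21, 2001 + 8 days = Mar 1, 2001.
Both prerequisites met — the shipment reaches the national depot (Feb 1, 2001), the shipment reaches the clinic (Mar 1, 2001); the later is Mar 1, 2001.
The vials are thawed: Mar 1, 2001 + 2 days = Mar 3, 2001.

Saturday, March 3, 2001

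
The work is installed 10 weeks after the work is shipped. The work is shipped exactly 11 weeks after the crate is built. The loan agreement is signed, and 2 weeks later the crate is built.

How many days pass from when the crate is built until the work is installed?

Causal path: the crate is built → the work is shipped → the work is installed.
Total delay along the path: 11 + 10 weeks = 21 weeks = 147 days.

147 days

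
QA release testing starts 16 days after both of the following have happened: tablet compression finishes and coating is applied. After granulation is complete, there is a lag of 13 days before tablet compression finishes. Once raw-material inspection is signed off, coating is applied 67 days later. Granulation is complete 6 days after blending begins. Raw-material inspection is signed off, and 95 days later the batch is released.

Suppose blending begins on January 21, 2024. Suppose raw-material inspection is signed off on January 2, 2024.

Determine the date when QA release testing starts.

Blending begins: Jan 21, 2024.
Granulation is complete: Jan 21, 2024 + 6 days = Jan 27, 2024.
Tablet compression finishes: Jan 27, 2024 + 13 days = Feb 9, 2024.
Raw-material inspection is signed off: Jan 2, 2024.
Coating is applied: Jan 2, 2024 + 67 days = Mar 9, 2024.
Both prerequisites met — tablet compression finishes (Feb 9, 2024), coating is applied (Mar 9, 2024); the later is Mar 9, 2024.
QA release testing starts: Mar 9, 2024 + 16 days = Mar 25, 2024.

March 25, 2024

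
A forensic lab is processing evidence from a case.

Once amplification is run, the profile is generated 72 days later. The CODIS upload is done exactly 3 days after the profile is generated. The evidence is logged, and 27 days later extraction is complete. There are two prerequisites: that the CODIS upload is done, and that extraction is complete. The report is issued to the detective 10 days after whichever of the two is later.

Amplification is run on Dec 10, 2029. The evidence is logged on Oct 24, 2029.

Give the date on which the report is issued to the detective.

Amplification is run: Dec 10, 2029.
The profile is generated: Dec 10, 2029 + 72 days = Feb 20, 2030.
The CODIS upload is done: Feb 20, 2030 + 3 days = Feb 23, 2030.
The evidence is logged: Oct 24, 2029.
Extraction is complete: Oct 24, 2029 + 27 days = Nov 20, 2029.
Both prerequisites met — the CODIS upload is done (Feb 23, 2030), extraction is complete (Nov 20, 2029); the later is Feb 23, 2030.
The report is issued to the detective: Feb 23, 2030 + 10 days = Mar 5, 2030.

Mar 5, 2030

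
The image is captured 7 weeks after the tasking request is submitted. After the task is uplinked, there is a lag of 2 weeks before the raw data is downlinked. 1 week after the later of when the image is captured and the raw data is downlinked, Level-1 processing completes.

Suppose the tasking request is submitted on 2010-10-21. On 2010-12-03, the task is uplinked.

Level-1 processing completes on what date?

The tasking request is submitted: Oct 21, 2010.
The image is captured: Oct 21, 2010 + 7 weeks = Dec 9, 2010.
The task is uplinked: Dec 3, 2010.
The raw data is downlinked: Dec 3, 2010 + 2 weeks = Dec 17, 2010.
Both prerequisites met — the image is captured (Dec 9, 2010), the raw data is downlinked (Dec 17, 2010); the later is Dec 17, 2010.
Level-1 processing completes: Dec 17, 2010 + 1 week = Dec 24, 2010.

2010-12-24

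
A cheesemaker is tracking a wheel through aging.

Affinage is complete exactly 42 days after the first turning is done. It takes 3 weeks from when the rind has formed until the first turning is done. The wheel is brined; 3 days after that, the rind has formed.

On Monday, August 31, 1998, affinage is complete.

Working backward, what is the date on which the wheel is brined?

Friday, June 26, 1998

Affinage is complete: Aug 31, 1998.
The first turning is done: Aug 31, 1998 − 42 days = Jul 20, 1998.
The rind has formed: Jul 20, 1998 − 3 weeks = Jun 29, 1998.
The wheel is brined: Jun 29, 1998 − 3 days = Jun 26, 1998.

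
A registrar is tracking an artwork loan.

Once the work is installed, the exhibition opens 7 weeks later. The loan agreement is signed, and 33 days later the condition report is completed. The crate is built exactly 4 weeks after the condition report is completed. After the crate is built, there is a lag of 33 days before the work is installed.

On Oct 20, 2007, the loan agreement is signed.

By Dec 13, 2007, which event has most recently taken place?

The condition report is completed

The loan agreement is signed: Oct 20, 2007.
The condition report is completed: Oct 20, 2007 + 33 days = Nov 22, 2007.
The crate is built: Nov 22, 2007 + 4 weeks = Dec 20, 2007.
The work is installed: Dec 20, 2007 + 33 days = Jan 22, 2008.
The exhibition opens: Jan 22, 2008 + 7 weeks = Mar 11, 2008.
Dec 13, 2007 falls between when the condition report is completed (Nov 22, 2007) and when the crate is built (Dec 20, 2007).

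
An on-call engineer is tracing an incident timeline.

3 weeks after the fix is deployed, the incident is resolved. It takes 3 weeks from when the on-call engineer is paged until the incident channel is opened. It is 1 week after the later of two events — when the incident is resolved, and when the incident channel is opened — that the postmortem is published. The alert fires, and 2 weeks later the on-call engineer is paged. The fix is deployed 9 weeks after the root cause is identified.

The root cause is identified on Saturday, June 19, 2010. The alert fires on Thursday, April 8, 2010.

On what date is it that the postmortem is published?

Saturday, September 18, 2010

The root cause is identified: Jun 19, 2010.
The fix is deployed: Jun 19, 2010 + 9 weeks = Aug 21, 2010.
The incident is resolved: Aug 21, 2010 + 3 weeks = Sep 11, 2010.
The alert fires: Apr 8, 2010.
The on-call engineer is paged: Apr 8, 2010 + 2 weeks = Apr 22, 2010.
The incident channel is opened: Apr 22, 2010 + 3 weeks = May 13, 2010.
Both prerequisites met — the incident is resolved (Sep 11, 2010), the incident channel is opened (May 13, 2010); the later is Sep 11, 2010.
The postmortem is published: Sep 11, 2010 + 1 week = Sep 18, 2010.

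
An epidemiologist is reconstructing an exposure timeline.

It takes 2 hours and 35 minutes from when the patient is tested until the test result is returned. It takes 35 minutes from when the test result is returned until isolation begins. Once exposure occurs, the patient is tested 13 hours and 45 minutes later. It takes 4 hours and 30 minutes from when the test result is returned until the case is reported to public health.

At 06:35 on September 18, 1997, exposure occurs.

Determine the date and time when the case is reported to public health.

Exposure occurs: 06:35 Sep 18, 1997.
The patient is tested: 06:35 Sep 18, 1997 + 13h45m = 20:20 Sep 18, 1997.
The test result is returned: 20:20 Sep 18, 1997 + 2h35m = 22:55 Sep 18, 1997.
The case is reported to public health: 22:55 Sep 18, 1997 + 4h30m = 03:25 Sep 19, 1997.

03:25 on September 19, 1997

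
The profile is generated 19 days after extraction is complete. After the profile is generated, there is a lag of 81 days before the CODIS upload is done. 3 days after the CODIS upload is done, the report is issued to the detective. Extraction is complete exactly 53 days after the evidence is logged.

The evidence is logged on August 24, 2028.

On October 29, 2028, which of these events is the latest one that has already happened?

The evidence is logged: Aug 24, 2028.
Extraction is complete: Aug 24, 2028 + 53 days = Oct 16, 2028.
The profile is generated: Oct 16, 2028 + 19 days = Nov 4, 2028.
The CODIS upload is done: Nov 4, 2028 + 81 days = Jan 24, 2029.
The report is issued to the detective: Jan 24, 2029 + 3 days = Jan 27, 2029.
Oct 29, 2028 falls between when extraction is complete (Oct 16, 2028) and when the profile is generated (Nov 4, 2028).

Extraction is complete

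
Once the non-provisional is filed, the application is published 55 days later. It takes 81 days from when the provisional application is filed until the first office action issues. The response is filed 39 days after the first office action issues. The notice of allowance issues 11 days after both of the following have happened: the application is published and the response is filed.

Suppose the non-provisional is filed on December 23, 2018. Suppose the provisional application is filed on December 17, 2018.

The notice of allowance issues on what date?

April 27, 2019

The non-provisional is filed: Dec 23, 2018.
The application is published: Dec 23, 2018 + 55 days = Feb 16, 2019.
The provisional application is filed: Dec 17, 2018.
The first office action issues: Dec 17, 2018 + 81 days = Mar 8, 2019.
The response is filed: Mar 8, 2019 + 39 days = Apr 16, 2019.
Both prerequisites met — the application is published (Feb 16, 2019), the response is filed (Apr 16, 2019); the later is Apr 16, 2019.
The notice of allowance issues: Apr 16, 2019 + 11 days = Apr 27, 2019.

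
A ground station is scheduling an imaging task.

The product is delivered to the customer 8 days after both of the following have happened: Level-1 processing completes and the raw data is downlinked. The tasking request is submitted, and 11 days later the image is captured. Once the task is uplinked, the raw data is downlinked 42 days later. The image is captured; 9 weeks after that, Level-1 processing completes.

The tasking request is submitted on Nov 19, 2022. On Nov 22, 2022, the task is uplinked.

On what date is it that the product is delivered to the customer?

Feb 9, 2023

The tasking request is submitted: Nov 19, 2022.
The image is captured: Nov 19, 2022 + 11 days = Nov 30, 2022.
Level-1 processing completes: Nov 30, 2022 + 9 weeks = Feb 1, 2023.
The task is uplinked: Nov 22, 2022.
The raw data is downlinked: Nov 22, 2022 + 42 days = Jan 3, 2023.
Both prerequisites met — Level-1 processing completes (Feb 1, 2023), the raw data is downlinked (Jan 3, 2023); the later is Feb 1, 2023.
The product is delivered to the customer: Feb 1, 2023 + 8 days = Feb 9, 2023.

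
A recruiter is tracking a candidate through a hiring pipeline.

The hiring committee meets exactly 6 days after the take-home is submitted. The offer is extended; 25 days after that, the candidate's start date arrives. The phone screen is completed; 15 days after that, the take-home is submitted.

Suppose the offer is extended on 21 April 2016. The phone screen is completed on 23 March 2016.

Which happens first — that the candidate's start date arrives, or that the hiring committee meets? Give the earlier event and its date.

The offer is extended: Apr 21, 2016.
The candidate's start date arrives: Apr 21, 2016 + 25 days = May 16, 2016.
The phone screen is completed: Mar 23, 2016.
The take-home is submitted: Mar 23, 2016 + 15 days = Apr 7, 2016.
The hiring committee meets: Apr 7, 2016 + 6 days = Apr 13, 2016.
Comparing: the candidate's start date arrives on May 16, 2016 vs the hiring committee meets on Apr 13, 2016. Earlier: the hiring committee meets.

The hiring committee meets — 13 April 2016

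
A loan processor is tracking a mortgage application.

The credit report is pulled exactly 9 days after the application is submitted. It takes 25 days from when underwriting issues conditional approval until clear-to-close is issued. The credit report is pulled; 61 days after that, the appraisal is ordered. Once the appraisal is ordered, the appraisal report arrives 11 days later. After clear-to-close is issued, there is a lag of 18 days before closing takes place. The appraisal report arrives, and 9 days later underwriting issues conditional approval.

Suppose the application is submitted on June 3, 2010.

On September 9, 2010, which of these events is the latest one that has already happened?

The application is submitted: Jun 3, 2010.
The credit report is pulled: Jun 3, 2010 + 9 days = Jun 12, 2010.
The appraisal is ordered: Jun 12, 2010 + 61 days = Aug 12, 2010.
The appraisal report arrives: Aug 12, 2010 + 11 days = Aug 23, 2010.
Underwriting issues conditional approval: Aug 23, 2010 + 9 days = Sep 1, 2010.
Clear-to-close is issued: Sep 1, 2010 + 25 days = Sep 26, 2010.
Closing takes place: Sep 26, 2010 + 18 days = Oct 14, 2010.
Sep 9, 2010 falls between when underwriting issues conditional approval (Sep 1, 2010) and when clear-to-close is issued (Sep 26, 2010).

Underwriting issues conditional approval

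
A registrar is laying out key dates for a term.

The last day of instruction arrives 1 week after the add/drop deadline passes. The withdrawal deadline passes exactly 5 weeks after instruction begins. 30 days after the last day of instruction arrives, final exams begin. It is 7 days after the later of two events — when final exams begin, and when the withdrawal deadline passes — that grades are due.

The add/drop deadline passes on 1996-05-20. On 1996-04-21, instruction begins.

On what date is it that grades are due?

1996-07-03

The add/drop deadline passes: May 20, 1996.
The last day of instruction arrives: May 20, 1996 + 1 week = May 27, 1996.
Final exams begin: May 27, 1996 + 30 days = Jun 26, 1996.
Instruction begins: Apr 21, 1996.
The withdrawal deadline passes: Apr 21, 1996 + 5 weeks = May 26, 1996.
Both prerequisites met — final exams begin (Jun 26, 1996), the withdrawal deadline passes (May 26, 1996); the later is Jun 26, 1996.
Grades are due: Jun 26, 1996 + 7 days = Jul 3, 1996.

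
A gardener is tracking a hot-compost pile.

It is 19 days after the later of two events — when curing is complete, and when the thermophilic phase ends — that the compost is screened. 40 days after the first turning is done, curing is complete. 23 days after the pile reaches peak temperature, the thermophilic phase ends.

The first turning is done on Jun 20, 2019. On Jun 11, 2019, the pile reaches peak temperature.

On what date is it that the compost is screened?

The first turning is done: Jun 20, 2019.
Curing is complete: Jun 20, 2019 + 40 days = Jul 30, 2019.
The pile reaches peak temperature: Jun 11, 2019.
The thermophilic phase ends: Jun 11, 2019 + 23 days = Jul 4, 2019.
Both prerequisites met — curing is complete (Jul 30, 2019), the thermophilic phase ends (Jul 4, 2019); the later is Jul 30, 2019.
The compost is screened: Jul 30, 2019 + 19 days = Aug 18, 2019.

Aug 18, 2019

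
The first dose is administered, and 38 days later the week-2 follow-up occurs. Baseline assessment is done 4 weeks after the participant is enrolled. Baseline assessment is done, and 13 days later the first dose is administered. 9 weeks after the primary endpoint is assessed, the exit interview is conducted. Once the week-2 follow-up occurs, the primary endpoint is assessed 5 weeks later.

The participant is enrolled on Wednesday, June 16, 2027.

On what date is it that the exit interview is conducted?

The participant is enrolled: Jun 16, 2027.
Baseline assessment is done: Jun 16, 2027 + 4 weeks = Jul 14, 2027.
The first dose is administered: Jul 14, 2027 + 13 days = Jul 27, 2027.
The week-2 follow-up occurs: Jul 27, 2027 + 38 days = Sep 3, 2027.
The primary endpoint is assessed: Sep 3, 2027 + 5 weeks = Oct 8, 2027.
The exit interview is conducted: Oct 8, 2027 + 9 weeks = Dec 10, 2027.

Friday, December 10, 2027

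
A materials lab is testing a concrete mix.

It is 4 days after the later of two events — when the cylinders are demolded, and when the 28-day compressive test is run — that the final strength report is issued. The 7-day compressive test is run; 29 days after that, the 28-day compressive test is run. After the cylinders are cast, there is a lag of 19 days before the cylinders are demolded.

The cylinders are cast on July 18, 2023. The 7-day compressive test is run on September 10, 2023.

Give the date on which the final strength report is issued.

October 13, 2023

The cylinders are cast: Jul 18, 2023.
The cylinders are demolded: Jul 18, 2023 + 19 days = Aug 6, 2023.
The 7-day compressive test is run: Sep 10, 2023.
The 28-day compressive test is run: Sep 10, 2023 + 29 days = Oct 9, 2023.
Both prerequisites met — the cylinders are demolded (Aug 6, 2023), the 28-day compressive test is run (Oct 9, 2023); the later is Oct 9, 2023.
The final strength report is issued: Oct 9, 2023 + 4 days = Oct 13, 2023.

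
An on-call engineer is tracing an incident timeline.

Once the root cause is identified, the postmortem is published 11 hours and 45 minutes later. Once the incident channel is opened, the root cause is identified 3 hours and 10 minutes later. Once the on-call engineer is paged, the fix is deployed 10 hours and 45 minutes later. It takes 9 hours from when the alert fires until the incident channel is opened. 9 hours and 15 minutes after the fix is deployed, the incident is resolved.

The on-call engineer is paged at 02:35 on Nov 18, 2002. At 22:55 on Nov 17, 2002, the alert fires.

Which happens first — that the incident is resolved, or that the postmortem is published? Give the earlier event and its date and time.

The incident is resolved — 22:35 on Nov 18, 2002

The on-call engineer is paged: 02:35 Nov 18, 2002.
The fix is deployed: 02:35 Nov 18, 2002 + 10h45m = 13:20 Nov 18, 2002.
The incident is resolved: 13:20 Nov 18, 2002 + 9h15m = 22:35 Nov 18, 2002.
The alert fires: 22:55 Nov 17, 2002.
The incident channel is opened: 22:55 Nov 17, 2002 + 9h = 07:55 Nov 18, 2002.
The root cause is identified: 07:55 Nov 18, 2002 + 3h10m = 11:05 Nov 18, 2002.
The postmortem is published: 11:05 Nov 18, 2002 + 11h45m = 22:50 Nov 18, 2002.
Comparing: the incident is resolved at 22:35 Nov 18, 2002 vs the postmortem is published at 22:50 Nov 18, 2002. Earlier: the incident is resolved.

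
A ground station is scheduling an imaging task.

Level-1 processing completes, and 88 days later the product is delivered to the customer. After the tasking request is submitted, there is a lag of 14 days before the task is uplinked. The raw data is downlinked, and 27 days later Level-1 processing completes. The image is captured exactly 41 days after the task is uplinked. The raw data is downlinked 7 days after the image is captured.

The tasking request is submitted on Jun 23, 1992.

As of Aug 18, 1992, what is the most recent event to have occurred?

The image is captured

The tasking request is submitted: Jun 23, 1992.
The task is uplinked: Jun 23, 1992 + 14 days = Jul 7, 1992.
The image is captured: Jul 7, 1992 + 41 days = Aug 17, 1992.
The raw data is downlinked: Aug 17, 1992 + 7 days = Aug 24, 1992.
Level-1 processing completes: Aug 24, 1992 + 27 days = Sep 20, 1992.
The product is delivered to the customer: Sep 20, 1992 + 88 days = Dec 17, 1992.
Aug 18, 1992 falls between when the image is captured (Aug 17, 1992) and when the raw data is downlinked (Aug 24, 1992).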